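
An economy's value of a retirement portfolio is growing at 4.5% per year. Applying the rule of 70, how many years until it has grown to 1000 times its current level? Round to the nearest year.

One doubling takes 70/4.5 = 15.56 years.
1000× is log₂ 1000 ≈ 9.97 doublings, so ≈ 9.97 × 15.56 = 155 years.

155 years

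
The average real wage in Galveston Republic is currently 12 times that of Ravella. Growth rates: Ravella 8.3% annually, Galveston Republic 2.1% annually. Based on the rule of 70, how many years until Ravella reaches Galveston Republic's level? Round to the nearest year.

Ravella gains on Galveston Republic at 8.3% − 2.1% = 6.2 points a year.
At that relative rate the gap halves every 70/6.2 ≈ 11.29 years.
A 12 times gap takes log₂(12) ≈ 3.58 halvings to close: 3.58 × 11.29 ≈ 40 years.

≈ 40 years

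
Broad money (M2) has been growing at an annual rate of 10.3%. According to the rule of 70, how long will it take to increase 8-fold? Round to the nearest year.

around 20 years

Doubling time ≈ 70/10.3 = 6.80 years.
8× is 3 doublings, so 3 × 6.80 ≈ 20 years.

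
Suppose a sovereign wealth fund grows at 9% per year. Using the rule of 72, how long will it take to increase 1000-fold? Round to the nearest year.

roughly 80 years

One doubling takes 72/9 = 8.00 years.
1000× is log₂ 1000 ≈ 9.97 doublings, so ≈ 9.97 × 8.00 = 80 years.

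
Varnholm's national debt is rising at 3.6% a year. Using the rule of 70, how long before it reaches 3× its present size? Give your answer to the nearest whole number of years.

One doubling takes 70/3.6 = 19.44 years.
Reaching 3× takes log₂(3) ≈ 1.58 doublings.
1.58 × 19.44 ≈ 31 years.

around 31 years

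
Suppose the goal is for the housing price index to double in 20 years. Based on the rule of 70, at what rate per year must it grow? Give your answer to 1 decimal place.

70 / 20 ≈ 3.50, so about 3.5% per year.

roughly 3.5%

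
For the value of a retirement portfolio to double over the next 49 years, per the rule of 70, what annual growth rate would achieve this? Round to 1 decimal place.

1.4%

70 / 49 ≈ 1.43, so about 1.4% a year.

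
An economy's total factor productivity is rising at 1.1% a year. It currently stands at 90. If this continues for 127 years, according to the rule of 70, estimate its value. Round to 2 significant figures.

≈ 360

It doubles every 70/1.1 ≈ 63.64 years, so 127 years is 2.00 doublings.
2^2.00 ≈ 4.00; 90 × 4.00 ≈ 360.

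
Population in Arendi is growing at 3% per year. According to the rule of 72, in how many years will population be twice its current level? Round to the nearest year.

24 years

72/3 ≈ 24.00, so it doubles roughly every 24 years.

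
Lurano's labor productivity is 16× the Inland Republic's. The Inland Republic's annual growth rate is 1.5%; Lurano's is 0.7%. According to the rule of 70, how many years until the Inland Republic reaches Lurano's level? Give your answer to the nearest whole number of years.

The growth-rate gap is 1.5% − 0.7% = 0.8 percentage points.
So the ratio between them halves every 70/0.8 ≈ 87.50 years.
A 16× gap closes after 4 halvings: 4 × 87.50 ≈ 350 years.

350 years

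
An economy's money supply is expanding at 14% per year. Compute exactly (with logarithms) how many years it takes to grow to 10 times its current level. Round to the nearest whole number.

t = ln(10) / ln(1 + 0.14) = 2.3026 / 0.131028 ≈ 17.57.
≈ 18 years.

18 years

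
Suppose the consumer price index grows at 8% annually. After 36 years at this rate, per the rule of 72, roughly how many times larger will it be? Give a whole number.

16 times

Doubling time ≈ 72/8 = 9.00 years.
36/9.00 ≈ 4 doublings, so about 2^4 = 16×.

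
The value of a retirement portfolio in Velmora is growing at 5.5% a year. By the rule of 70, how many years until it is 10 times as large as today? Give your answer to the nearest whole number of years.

about 42 years

At 5.5% it doubles every 70/5.5 ≈ 12.73 years.
Reaching 10× takes log₂(10) ≈ 3.32 doublings.
3.32 × 12.73 ≈ 42 years.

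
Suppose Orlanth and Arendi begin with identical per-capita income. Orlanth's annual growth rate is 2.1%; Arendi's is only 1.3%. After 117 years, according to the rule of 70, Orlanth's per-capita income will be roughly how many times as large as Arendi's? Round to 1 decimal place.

Rate gap = 2.1% − 1.3% = 0.8 points.
The ratio doubles every 70/0.8 ≈ 87.50 years.
117/87.50 ≈ 1.34 doublings → ratio ≈ 2^1.34 ≈ 2.5.

2.5 times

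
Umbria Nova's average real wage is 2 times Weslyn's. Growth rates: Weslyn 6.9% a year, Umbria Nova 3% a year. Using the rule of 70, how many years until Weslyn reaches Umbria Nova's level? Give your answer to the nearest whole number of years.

≈ 18 years

Weslyn gains on Umbria Nova at 6.9% − 3% = 3.9 points a year.
At that relative rate the gap halves every 70/3.9 ≈ 17.95 years.
A 2 times gap closes after 1 halving: 1 × 17.95 ≈ 18 years.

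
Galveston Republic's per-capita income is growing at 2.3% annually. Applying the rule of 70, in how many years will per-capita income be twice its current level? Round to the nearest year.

about 30 years

70/2.3 ≈ 30.43, so it doubles roughly every 30 years.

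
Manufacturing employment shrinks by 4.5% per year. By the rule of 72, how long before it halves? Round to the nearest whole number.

Halving time ≈ 72 / 4.5 = 16.00 → 16 years.

around 16 years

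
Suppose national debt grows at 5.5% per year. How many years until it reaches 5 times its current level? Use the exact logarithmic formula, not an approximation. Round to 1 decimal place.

t = ln(5) / ln(1 + 0.055) = 1.6094 / 0.053541 ≈ 30.06.

30.1 years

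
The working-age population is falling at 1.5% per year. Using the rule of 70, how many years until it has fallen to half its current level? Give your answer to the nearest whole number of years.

Falling at 1.5%, it halves about every 70/1.5 = 46.67 years.

around 47 years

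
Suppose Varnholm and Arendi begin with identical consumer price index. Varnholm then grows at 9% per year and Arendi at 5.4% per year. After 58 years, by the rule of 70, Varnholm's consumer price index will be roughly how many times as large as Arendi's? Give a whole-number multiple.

8 times

Only the 3.6-point difference matters.
70/3.6 ≈ 19.44 years per doubling of the ratio; 58 years gives 2.98 doublings, so ≈ 8×.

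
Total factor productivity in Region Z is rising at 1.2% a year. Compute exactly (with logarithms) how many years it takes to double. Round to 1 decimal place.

58.1 years

t = ln(2) / ln(1 + 0.012) = 0.6931 / 0.011929 ≈ 58.10.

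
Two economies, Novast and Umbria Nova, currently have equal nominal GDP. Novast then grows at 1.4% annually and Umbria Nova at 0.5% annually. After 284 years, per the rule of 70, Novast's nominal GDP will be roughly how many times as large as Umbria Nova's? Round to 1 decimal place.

Only the 0.9-point difference matters.
70/0.9 ≈ 77.78 years per doubling of the ratio; 284 years gives 3.65 doublings, so ≈ 12.6×.

12.6 times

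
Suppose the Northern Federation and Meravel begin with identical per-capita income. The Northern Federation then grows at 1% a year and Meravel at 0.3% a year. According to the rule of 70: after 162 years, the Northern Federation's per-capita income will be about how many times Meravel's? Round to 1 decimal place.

3.1 times

Rate gap = 1% − 0.3% = 0.7 points.
The ratio doubles every 70/0.7 ≈ 100.00 years.
162/100.00 ≈ 1.62 doublings → ratio ≈ 2^1.62 ≈ 3.1.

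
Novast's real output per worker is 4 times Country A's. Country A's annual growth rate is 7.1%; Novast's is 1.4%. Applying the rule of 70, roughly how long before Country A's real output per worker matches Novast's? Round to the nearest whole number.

The growth-rate gap is 7.1% − 1.4% = 5.7 percentage points.
So the ratio between them halves every 70/5.7 ≈ 12.28 years.
A 4 times gap closes after 2 halvings: 2 × 12.28 ≈ 25 years.

about 25 years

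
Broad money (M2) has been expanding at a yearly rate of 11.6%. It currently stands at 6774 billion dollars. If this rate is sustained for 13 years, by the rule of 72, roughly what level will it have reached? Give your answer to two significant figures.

29000 billion dollars

Doubling time ≈ 72/11.6 = 6.21 years.
13 years is 13/6.21 ≈ 2.09 doublings, a factor of 2^2.09 ≈ 4.26.
6774 × 4.26 ≈ 29000 billion dollars.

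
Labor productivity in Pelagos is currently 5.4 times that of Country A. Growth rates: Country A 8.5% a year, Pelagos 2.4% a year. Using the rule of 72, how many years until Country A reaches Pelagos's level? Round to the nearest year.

approximately 29 years

The growth-rate gap is 8.5% − 2.4% = 6.1 percentage points.
So the ratio between them halves every 72/6.1 ≈ 11.80 years.
A 5.4 times gap takes log₂(5.4) ≈ 2.43 halvings to close: 2.43 × 11.80 ≈ 29 years.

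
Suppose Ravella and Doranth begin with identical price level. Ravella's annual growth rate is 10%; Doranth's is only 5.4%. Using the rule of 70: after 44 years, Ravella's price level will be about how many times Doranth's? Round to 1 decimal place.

Only the 4.6-point difference matters.
70/4.6 ≈ 15.22 years per doubling of the ratio; 44 years gives 2.89 doublings, so ≈ 7.4×.

about 7.4 times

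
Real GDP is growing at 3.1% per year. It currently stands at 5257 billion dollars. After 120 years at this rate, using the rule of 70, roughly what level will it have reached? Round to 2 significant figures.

about 210000 billion dollars

Doubling time ≈ 70/3.1 = 22.58 years.
120 years is 120/22.58 ≈ 5.31 doublings, a factor of 2^5.31 ≈ 39.67.
5257 × 39.67 ≈ 210000 billion dollars.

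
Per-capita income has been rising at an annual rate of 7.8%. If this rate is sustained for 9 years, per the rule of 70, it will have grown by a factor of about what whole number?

approximately 2 times

At 7.8% one doubling takes ≈ 8.97 years; 9 years is 1 of them, so ×2.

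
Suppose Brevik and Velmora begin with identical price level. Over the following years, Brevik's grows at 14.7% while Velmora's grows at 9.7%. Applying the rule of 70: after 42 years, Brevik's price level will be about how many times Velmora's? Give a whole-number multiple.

roughly 8 times

Only the 5-point difference matters.
70/5 ≈ 14.00 years per doubling of the ratio; 42 years gives 3.00 doublings, so ≈ 8×.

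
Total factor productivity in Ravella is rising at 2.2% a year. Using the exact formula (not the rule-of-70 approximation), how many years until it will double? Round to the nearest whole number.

32 years

t = ln(2) / ln(1 + 0.022) = 0.6931 / 0.021761 ≈ 31.85.
≈ 32 years.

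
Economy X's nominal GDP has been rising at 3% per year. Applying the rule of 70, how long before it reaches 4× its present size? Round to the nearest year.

approximately 47 years

Doubling time ≈ 70/3 = 23.33 years.
Getting to 4× needs 2 doublings: 2 × 23.33 ≈ 47 years.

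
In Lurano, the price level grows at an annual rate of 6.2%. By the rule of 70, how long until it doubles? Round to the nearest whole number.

around 11 years

70/6.2 ≈ 11.29, so it doubles roughly every 11 years.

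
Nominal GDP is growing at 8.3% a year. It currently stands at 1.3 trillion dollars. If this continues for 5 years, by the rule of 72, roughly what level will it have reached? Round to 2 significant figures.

Doubling time ≈ 72/8.3 = 8.67 years.
5 years is 5/8.67 ≈ 0.58 doublings, a factor of 2^0.58 ≈ 1.49.
1.3 × 1.49 ≈ 1.9 trillion dollars.

approximately 1.9 trillion dollars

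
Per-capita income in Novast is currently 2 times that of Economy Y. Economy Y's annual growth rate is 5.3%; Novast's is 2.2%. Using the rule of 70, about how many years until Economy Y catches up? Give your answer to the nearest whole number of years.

approximately 23 years

What matters is the difference: 3.1 pp.
Rule of 70 on the gap: the ratio halves every 70/3.1 ≈ 22.58 years.
A 2 times gap closes after 1 halving: 1 × 22.58 ≈ 23 years.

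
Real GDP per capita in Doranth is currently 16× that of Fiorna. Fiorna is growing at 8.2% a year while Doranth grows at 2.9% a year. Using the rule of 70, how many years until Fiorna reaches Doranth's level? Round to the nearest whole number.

The growth-rate gap is 8.2% − 2.9% = 5.3 percentage points.
So the ratio between them halves every 70/5.3 ≈ 13.21 years.
A 16× gap closes after 4 halvings: 4 × 13.21 ≈ 53 years.

53 years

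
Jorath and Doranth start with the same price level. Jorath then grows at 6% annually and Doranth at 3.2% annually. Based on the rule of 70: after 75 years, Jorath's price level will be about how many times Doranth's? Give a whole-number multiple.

Rate gap = 6% − 3.2% = 2.8 points.
The ratio doubles every 70/2.8 ≈ 25.00 years.
75/25.00 ≈ 3.00 doublings → ratio ≈ 2^3.00 ≈ 8.

8 times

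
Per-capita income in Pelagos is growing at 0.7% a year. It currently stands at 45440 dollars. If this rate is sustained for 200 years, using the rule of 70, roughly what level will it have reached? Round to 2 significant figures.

around 180000 dollars

It doubles every 70/0.7 ≈ 100.00 years, so 200 years is 2.00 doublings.
2^2.00 ≈ 4.00; 45440 × 4.00 ≈ 180000 dollars.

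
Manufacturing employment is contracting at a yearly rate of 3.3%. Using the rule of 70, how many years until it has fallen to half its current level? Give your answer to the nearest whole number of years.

≈ 21 years

The rule works in reverse for decay: 70/3.3 ≈ 21.21 years to halve.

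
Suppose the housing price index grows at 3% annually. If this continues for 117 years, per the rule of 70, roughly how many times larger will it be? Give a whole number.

At 3% one doubling takes ≈ 23.33 years; 117 years is 5 of them, so ×32.

approximately 32 times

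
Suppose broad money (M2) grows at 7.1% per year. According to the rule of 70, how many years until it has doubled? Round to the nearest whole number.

approximately 10 years

At 7.1%, doubling takes about 70/7.1 = 9.86 years.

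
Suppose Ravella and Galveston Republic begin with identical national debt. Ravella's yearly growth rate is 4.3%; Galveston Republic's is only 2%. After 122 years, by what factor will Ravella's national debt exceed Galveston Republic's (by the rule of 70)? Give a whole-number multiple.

roughly 16 times

Only the 2.3-point difference matters.
70/2.3 ≈ 30.43 years per doubling of the ratio; 122 years gives 4.01 doublings, so ≈ 16×.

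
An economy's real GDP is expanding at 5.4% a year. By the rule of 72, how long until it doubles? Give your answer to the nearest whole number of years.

about 13 years

At 5.4%, doubling takes about 72/5.4 = 13.33 years.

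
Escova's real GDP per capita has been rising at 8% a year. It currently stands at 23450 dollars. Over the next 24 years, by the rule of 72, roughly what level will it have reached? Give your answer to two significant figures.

about 150000 dollars

It doubles every 72/8 ≈ 9.00 years, so 24 years is 2.67 doublings.
2^2.67 ≈ 6.36; 23450 × 6.36 ≈ 150000 dollars.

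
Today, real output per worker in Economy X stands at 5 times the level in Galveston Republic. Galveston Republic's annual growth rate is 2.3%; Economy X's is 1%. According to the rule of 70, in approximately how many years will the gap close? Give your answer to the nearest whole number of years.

approximately 125 years

What matters is the difference: 1.3 pp.
Rule of 70 on the gap: the ratio halves every 70/1.3 ≈ 53.85 years.
A 5 times gap takes log₂(5) ≈ 2.32 halvings to close: 2.32 × 53.85 ≈ 125 years.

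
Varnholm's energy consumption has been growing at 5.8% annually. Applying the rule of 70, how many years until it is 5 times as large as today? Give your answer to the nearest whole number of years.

One doubling takes 70/5.8 = 12.07 years.
5× is log₂ 5 ≈ 2.32 doublings, so ≈ 2.32 × 12.07 = 28 years.

approximately 28 years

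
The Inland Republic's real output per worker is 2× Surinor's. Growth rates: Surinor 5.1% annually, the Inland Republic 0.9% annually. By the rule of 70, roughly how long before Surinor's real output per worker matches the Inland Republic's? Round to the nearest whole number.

What matters is the difference: 4.2 pp.
Rule of 70 on the gap: the ratio halves every 70/4.2 ≈ 16.67 years.
A 2× gap closes after 1 halving: 1 × 16.67 ≈ 17 years.

roughly 17 years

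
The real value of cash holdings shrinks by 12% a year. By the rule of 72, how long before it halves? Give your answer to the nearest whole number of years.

The rule works in reverse for decay: 72/12 ≈ 6.00 years to halve.

6 years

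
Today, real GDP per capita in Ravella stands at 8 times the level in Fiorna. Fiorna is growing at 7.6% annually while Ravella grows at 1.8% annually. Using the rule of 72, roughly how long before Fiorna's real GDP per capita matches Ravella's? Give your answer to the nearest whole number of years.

What matters is the difference: 5.8 pp.
Rule of 72 on the gap: the ratio halves every 72/5.8 ≈ 12.41 years.
An 8 times gap closes after 3 halvings: 3 × 12.41 ≈ 37 years.

around 37 years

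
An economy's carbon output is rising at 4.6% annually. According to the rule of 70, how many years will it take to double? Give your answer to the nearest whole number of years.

approximately 15 years

Doubling time ≈ 70 / 4.6 = 15.22 years.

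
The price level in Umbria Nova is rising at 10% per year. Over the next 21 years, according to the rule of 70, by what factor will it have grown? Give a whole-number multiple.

roughly 8 times

70/10 ≈ 7.00 years per doubling.
21 years fits 3 doublings: 2^3 = 8.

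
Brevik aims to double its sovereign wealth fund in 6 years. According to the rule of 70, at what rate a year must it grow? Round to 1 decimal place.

70 / 6 ≈ 11.67, so about 11.7% a year.

about 11.7% a year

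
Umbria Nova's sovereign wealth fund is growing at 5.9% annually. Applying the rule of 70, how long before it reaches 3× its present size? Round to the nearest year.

about 19 years

One doubling takes 70/5.9 = 11.86 years.
Reaching 3× takes log₂(3) ≈ 1.58 doublings.
1.58 × 11.86 ≈ 19 years.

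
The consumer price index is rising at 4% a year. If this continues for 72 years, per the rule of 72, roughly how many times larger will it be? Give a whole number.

Doubling time ≈ 72/4 = 18.00 years.
72/18.00 ≈ 4 doublings, so about 2^4 = 16×.

roughly 16 times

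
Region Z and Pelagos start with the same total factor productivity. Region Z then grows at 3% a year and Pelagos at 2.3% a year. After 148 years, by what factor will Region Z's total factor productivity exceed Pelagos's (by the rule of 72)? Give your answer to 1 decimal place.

Region Z pulls ahead at 0.7 pp per year, so the ratio doubles every 72/0.7 ≈ 102.86 years.
In 148 years that's 1.44 doublings: 2^1.44 ≈ 2.7.

around 2.7 times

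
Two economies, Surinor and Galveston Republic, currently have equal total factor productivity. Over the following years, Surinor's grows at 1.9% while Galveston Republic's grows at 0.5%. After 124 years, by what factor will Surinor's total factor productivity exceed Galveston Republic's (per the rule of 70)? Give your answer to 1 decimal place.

Surinor pulls ahead at 1.4 pp per year, so the ratio doubles every 70/1.4 ≈ 50.00 years.
In 124 years that's 2.48 doublings: 2^2.48 ≈ 5.6.

around 5.6 times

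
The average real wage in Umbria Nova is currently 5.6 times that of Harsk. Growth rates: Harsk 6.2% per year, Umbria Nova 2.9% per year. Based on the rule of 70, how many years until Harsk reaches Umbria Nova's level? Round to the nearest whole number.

The growth-rate gap is 6.2% − 2.9% = 3.3 percentage points.
So the ratio between them halves every 70/3.3 ≈ 21.21 years.
A 5.6 times gap takes log₂(5.6) ≈ 2.49 halvings to close: 2.49 × 21.21 ≈ 53 years.

around 53 years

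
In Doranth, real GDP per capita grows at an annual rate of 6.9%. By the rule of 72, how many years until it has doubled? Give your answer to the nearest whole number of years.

approximately 10 years

72/6.9 ≈ 10.43, so it doubles roughly every 10 years.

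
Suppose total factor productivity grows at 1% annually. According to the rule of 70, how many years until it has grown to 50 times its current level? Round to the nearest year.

Doubling time ≈ 70/1 = 70.00 years.
Reaching 50× takes log₂(50) ≈ 5.64 doublings.
5.64 × 70.00 ≈ 395 years.

≈ 395 years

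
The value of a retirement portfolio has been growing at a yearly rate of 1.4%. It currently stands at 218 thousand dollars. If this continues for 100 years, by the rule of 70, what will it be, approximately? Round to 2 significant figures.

Doubling time ≈ 70/1.4 = 50.00 years.
100 years is 100/50.00 ≈ 2.00 doublings, a factor of 2^2.00 ≈ 4.00.
218 × 4.00 ≈ 870 thousand dollars.

870 thousand dollars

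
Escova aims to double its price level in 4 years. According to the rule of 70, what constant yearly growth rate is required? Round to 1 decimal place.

about 17.5%

70 / 4 ≈ 17.50, so about 17.5% per year.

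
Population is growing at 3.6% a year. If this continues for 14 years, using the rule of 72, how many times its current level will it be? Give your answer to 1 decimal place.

Doubles every ≈ 20.00 years (72/3.6).
14 years is 0.70 doublings; 2^0.70 ≈ 1.6×.

≈ 1.6 times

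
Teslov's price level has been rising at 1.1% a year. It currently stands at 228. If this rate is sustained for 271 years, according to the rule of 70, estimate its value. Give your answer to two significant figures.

Doubling time ≈ 70/1.1 = 63.64 years.
271 years is 271/63.64 ≈ 4.26 doublings, a factor of 2^4.26 ≈ 19.16.
228 × 19.16 ≈ 4400.

approximately 4400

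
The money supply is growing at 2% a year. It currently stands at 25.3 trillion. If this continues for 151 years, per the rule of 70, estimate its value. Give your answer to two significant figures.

It doubles every 70/2 ≈ 35.00 years, so 151 years is 4.31 doublings.
2^4.31 ≈ 19.84; 25.3 × 19.84 ≈ 500 trillion.

≈ 500 trillion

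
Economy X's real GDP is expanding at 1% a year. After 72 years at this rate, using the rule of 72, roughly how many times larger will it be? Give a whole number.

roughly 2 times

Doubling time ≈ 72/1 = 72.00 years.
72/72.00 ≈ 1 doubling, so about 2^1 = 2×.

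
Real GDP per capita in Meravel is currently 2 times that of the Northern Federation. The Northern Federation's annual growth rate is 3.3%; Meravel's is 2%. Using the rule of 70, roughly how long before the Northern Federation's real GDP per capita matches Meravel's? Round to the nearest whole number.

the Northern Federation gains on Meravel at 3.3% − 2% = 1.3 points a year.
At that relative rate the gap halves every 70/1.3 ≈ 53.85 years.
A 2 times gap closes after 1 halving: 1 × 53.85 ≈ 54 years.

54 years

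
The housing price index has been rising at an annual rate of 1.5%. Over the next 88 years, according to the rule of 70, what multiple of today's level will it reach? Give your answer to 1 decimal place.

Doubling time ≈ 70/1.5 = 46.67 years.
88 years / 46.67 ≈ 1.89 doublings → factor 2^1.89 ≈ 3.7.

3.7 times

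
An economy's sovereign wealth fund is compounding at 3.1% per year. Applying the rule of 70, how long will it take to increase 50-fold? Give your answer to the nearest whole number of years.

127 years

Doubling time ≈ 70/3.1 = 22.58 years.
Reaching 50× takes log₂(50) ≈ 5.64 doublings.
5.64 × 22.58 ≈ 127 years.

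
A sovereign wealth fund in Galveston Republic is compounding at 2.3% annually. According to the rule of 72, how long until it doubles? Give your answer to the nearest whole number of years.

At 2.3%, doubling takes about 72/2.3 = 31.30 years.

about 31 years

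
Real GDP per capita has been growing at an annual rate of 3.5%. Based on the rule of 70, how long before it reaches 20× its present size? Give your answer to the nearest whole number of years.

86 years

At 3.5% it doubles every 70/3.5 ≈ 20.00 years.
Reaching 20× takes log₂(20) ≈ 4.32 doublings.
4.32 × 20.00 ≈ 86 years.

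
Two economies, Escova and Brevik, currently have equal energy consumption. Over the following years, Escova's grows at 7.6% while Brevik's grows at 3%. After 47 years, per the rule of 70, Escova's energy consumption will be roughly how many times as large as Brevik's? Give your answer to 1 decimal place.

Rate gap = 7.6% − 3% = 4.6 points.
The ratio doubles every 70/4.6 ≈ 15.22 years.
47/15.22 ≈ 3.09 doublings → ratio ≈ 2^3.09 ≈ 8.5.

roughly 8.5 times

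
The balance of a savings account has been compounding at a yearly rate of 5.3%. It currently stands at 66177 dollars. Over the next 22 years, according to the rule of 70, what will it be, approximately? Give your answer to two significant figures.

around 210000 dollars

It doubles every 70/5.3 ≈ 13.21 years, so 22 years is 1.67 doublings.
2^1.67 ≈ 3.18; 66177 × 3.18 ≈ 210000 dollars.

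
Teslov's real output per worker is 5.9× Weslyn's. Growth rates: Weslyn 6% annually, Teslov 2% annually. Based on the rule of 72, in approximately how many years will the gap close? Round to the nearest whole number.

Weslyn gains on Teslov at 6% − 2% = 4 points a year.
At that relative rate the gap halves every 72/4 ≈ 18.00 years.
A 5.9× gap takes log₂(5.9) ≈ 2.56 halvings to close: 2.56 × 18.00 ≈ 46 years.

46 years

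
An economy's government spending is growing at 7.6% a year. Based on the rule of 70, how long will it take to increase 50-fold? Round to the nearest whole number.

Doubling time ≈ 70/7.6 = 9.21 years.
Reaching 50× takes log₂(50) ≈ 5.64 doublings.
5.64 × 9.21 ≈ 52 years.

≈ 52 years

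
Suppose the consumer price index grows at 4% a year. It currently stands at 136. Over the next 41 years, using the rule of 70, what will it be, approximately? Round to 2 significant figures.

It doubles every 70/4 ≈ 17.50 years, so 41 years is 2.34 doublings.
2^2.34 ≈ 5.06; 136 × 5.06 ≈ 690.

690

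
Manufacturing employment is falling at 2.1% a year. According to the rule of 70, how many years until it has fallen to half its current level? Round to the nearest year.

≈ 33 years

Halving time ≈ 70 / 2.1 = 33.33 → 33 years.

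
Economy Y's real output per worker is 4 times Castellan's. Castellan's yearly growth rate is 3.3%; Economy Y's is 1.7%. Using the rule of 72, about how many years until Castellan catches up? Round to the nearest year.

around 90 years

Castellan gains on Economy Y at 3.3% − 1.7% = 1.6 points a year.
At that relative rate the gap halves every 72/1.6 ≈ 45.00 years.
A 4 times gap closes after 2 halvings: 2 × 45.00 ≈ 90 years.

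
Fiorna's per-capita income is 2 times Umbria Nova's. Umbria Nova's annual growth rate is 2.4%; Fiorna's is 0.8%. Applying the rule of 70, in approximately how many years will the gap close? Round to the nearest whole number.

The growth-rate gap is 2.4% − 0.8% = 1.6 percentage points.
So the ratio between them halves every 70/1.6 ≈ 43.75 years.
A 2 times gap closes after 1 halving: 1 × 43.75 ≈ 44 years.

≈ 44 years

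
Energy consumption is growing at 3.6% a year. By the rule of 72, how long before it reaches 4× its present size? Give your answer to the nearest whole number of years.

One doubling takes 72/3.6 = 20.00 years.
4× is 2 doublings, so 2 × 20.00 ≈ 40 years.

40 years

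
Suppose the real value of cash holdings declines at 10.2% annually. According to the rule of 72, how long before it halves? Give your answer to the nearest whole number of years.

around 7 years

Halving time ≈ 72 / 10.2 = 7.06 → 7 years.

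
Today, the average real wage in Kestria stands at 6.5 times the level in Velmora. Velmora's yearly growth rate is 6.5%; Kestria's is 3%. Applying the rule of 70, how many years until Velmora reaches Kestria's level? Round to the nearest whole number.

The growth-rate gap is 6.5% − 3% = 3.5 percentage points.
So the ratio between them halves every 70/3.5 ≈ 20.00 years.
A 6.5 times gap takes log₂(6.5) ≈ 2.70 halvings to close: 2.70 × 20.00 ≈ 54 years.

around 54 years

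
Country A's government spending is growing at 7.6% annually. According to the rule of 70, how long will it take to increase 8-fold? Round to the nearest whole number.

Doubling time ≈ 70/7.6 = 9.21 years.
8× is 3 doublings, so 3 × 9.21 ≈ 28 years.

28 years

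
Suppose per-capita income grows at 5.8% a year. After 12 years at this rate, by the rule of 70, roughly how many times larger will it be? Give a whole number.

Doubling time ≈ 70/5.8 = 12.07 years.
12/12.07 ≈ 1 doubling, so about 2^1 = 2×.

approximately 2 times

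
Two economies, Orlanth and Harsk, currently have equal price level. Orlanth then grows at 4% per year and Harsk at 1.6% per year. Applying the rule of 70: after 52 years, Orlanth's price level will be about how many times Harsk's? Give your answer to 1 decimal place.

roughly 3.4 times

Orlanth pulls ahead at 2.4 pp per year, so the ratio doubles every 70/2.4 ≈ 29.17 years.
In 52 years that's 1.78 doublings: 2^1.78 ≈ 3.4.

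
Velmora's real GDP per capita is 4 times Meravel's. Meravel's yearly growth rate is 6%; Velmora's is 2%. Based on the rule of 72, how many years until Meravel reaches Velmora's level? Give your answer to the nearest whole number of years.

about 36 years

Meravel gains on Velmora at 6% − 2% = 4 points a year.
At that relative rate the gap halves every 72/4 ≈ 18.00 years.
A 4 times gap closes after 2 halvings: 2 × 18.00 ≈ 36 years.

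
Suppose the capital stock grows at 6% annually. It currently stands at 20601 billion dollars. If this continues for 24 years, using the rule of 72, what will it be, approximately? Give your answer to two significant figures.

about 82000 billion dollars

It doubles every 72/6 ≈ 12.00 years, so 24 years is 2.00 doublings.
2^2.00 ≈ 4.00; 20601 × 4.00 ≈ 82000 billion dollars.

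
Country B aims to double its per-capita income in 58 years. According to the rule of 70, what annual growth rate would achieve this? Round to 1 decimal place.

≈ 1.2%

70 / 58 ≈ 1.21, so about 1.2% a year.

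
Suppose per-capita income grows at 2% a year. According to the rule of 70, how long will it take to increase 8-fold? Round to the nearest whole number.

105 years

At 2% it doubles every 70/2 ≈ 35.00 years.
Getting to 8× needs 3 doublings: 3 × 35.00 ≈ 105 years.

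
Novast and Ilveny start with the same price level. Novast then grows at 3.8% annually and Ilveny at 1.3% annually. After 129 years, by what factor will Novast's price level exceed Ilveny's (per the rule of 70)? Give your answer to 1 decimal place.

Novast pulls ahead at 2.5 pp per year, so the ratio doubles every 70/2.5 ≈ 28.00 years.
In 129 years that's 4.61 doublings: 2^4.61 ≈ 24.4.

≈ 24.4 times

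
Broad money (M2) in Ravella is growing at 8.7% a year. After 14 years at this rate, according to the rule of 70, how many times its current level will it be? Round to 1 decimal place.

≈ 3.3 times

Doubles every ≈ 8.05 years (70/8.7).
14 years is 1.74 doublings; 2^1.74 ≈ 3.3×.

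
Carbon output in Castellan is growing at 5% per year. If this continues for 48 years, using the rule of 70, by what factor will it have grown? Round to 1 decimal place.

Doubles every ≈ 14.00 years (70/5).
48 years is 3.43 doublings; 2^3.43 ≈ 10.8×.

roughly 10.8 times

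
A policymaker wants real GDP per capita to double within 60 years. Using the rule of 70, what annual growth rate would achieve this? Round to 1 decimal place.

about 1.2%

70 / 60 ≈ 1.17, so about 1.2% a year.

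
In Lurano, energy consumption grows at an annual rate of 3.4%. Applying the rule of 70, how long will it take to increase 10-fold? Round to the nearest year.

≈ 68 years

One doubling takes 70/3.4 = 20.59 years.
Reaching 10× takes log₂(10) ≈ 3.32 doublings.
3.32 × 20.59 ≈ 68 years.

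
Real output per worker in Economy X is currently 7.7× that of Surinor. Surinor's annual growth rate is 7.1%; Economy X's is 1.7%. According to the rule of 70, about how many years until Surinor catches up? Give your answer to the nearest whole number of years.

Surinor gains on Economy X at 7.1% − 1.7% = 5.4 points a year.
At that relative rate the gap halves every 70/5.4 ≈ 12.96 years.
A 7.7× gap takes log₂(7.7) ≈ 2.94 halvings to close: 2.94 × 12.96 ≈ 38 years.

about 38 years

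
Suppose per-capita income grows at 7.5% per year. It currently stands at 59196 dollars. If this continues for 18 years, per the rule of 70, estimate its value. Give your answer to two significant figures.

It doubles every 70/7.5 ≈ 9.33 years, so 18 years is 1.93 doublings.
2^1.93 ≈ 3.81; 59196 × 3.81 ≈ 230000 dollars.

around 230000 dollars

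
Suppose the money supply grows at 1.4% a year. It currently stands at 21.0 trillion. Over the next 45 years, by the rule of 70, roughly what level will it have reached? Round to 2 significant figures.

Doubling time ≈ 70/1.4 = 50.00 years.
45 years is 45/50.00 ≈ 0.90 doublings, a factor of 2^0.90 ≈ 1.87.
21.0 × 1.87 ≈ 39 trillion.

39 trillion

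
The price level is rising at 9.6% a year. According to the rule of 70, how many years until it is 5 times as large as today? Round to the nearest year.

Doubling time ≈ 70/9.6 = 7.29 years.
Reaching 5× takes log₂(5) ≈ 2.32 doublings.
2.32 × 7.29 ≈ 17 years.

about 17 years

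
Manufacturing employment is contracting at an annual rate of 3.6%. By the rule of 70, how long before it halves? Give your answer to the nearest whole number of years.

Halving time ≈ 70 / 3.6 = 19.44 → 19 years.

around 19 years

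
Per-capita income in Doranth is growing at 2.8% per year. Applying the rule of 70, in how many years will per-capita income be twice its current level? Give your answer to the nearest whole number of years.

around 25 years

Doubling time ≈ 70 / 2.8 = 25.00 years.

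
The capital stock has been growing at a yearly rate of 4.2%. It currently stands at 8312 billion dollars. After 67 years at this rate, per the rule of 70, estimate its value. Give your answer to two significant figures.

It doubles every 70/4.2 ≈ 16.67 years, so 67 years is 4.02 doublings.
2^4.02 ≈ 16.22; 8312 × 16.22 ≈ 130000 billion dollars.

≈ 130000 billion dollars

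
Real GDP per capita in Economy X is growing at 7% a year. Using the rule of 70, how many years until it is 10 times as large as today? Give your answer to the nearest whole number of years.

Doubling time ≈ 70/7 = 10.00 years.
Reaching 10× takes log₂(10) ≈ 3.32 doublings.
3.32 × 10.00 ≈ 33 years.

≈ 33 years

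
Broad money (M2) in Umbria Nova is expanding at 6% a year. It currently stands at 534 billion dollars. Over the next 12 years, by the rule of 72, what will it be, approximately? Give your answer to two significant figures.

≈ 1100 billion dollars

Doubling time ≈ 72/6 = 12.00 years.
12 years is 12/12.00 ≈ 1.00 doublings, a factor of 2^1.00 ≈ 2.00.
534 × 2.00 ≈ 1100 billion dollars.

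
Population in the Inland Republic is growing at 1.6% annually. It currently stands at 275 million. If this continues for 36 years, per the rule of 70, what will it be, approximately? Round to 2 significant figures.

Doubling time ≈ 70/1.6 = 43.75 years.
36 years is 36/43.75 ≈ 0.82 doublings, a factor of 2^0.82 ≈ 1.77.
275 × 1.77 ≈ 490 million.

roughly 490 million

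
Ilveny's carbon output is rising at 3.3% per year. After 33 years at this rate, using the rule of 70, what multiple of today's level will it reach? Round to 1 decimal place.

2.9 times

Doubling time ≈ 70/3.3 = 21.21 years.
33 years / 21.21 ≈ 1.56 doublings → factor 2^1.56 ≈ 2.9.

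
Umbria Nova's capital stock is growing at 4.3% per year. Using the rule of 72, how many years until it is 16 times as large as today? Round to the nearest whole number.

about 67 years

Doubling time ≈ 72/4.3 = 16.74 years.
Getting to 16× needs 4 doublings: 4 × 16.74 ≈ 67 years.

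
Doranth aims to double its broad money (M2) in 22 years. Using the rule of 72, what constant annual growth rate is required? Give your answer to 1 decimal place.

3.3%

72 / 22 ≈ 3.27, so about 3.3% a year.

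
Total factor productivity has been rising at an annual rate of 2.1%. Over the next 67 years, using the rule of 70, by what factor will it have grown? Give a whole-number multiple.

At 2.1% one doubling takes ≈ 33.33 years; 67 years is 2 of them, so ×4.

around 4 times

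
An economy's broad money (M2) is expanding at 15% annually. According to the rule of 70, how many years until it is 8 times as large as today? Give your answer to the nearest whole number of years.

14 years

Doubling time ≈ 70/15 = 4.67 years.
8× is 3 doublings, so 3 × 4.67 ≈ 14 years.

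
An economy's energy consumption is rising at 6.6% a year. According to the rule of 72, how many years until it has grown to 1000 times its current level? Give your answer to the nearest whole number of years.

Doubling time ≈ 72/6.6 = 10.91 years.
1000× is log₂ 1000 ≈ 9.97 doublings, so ≈ 9.97 × 10.91 = 109 years.

approximately 109 years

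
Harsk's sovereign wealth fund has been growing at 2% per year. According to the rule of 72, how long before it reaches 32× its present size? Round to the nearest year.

180 years

Doubling time ≈ 72/2 = 36.00 years.
32 = 2^5, so 5 doublings → 180 years.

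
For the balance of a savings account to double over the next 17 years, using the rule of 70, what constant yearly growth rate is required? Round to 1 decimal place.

70 / 17 ≈ 4.12, so about 4.1% per year.

about 4.1% per year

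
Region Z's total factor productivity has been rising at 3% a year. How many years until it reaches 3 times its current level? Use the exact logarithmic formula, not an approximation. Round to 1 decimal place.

t = ln(3) / ln(1 + 0.03) = 1.0986 / 0.029559 ≈ 37.17.

37.2 years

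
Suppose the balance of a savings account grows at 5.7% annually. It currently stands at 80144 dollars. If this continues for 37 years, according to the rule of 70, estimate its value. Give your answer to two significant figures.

approximately 650000 dollars

Doubling time ≈ 70/5.7 = 12.28 years.
37 years is 37/12.28 ≈ 3.01 doublings, a factor of 2^3.01 ≈ 8.06.
80144 × 8.06 ≈ 650000 dollars.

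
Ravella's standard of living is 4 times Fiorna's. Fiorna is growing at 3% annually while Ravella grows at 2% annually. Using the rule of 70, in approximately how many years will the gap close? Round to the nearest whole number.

What matters is the difference: 1 pp.
Rule of 70 on the gap: the ratio halves every 70/1 ≈ 70.00 years.
A 4 times gap closes after 2 halvings: 2 × 70.00 ≈ 140 years.

approximately 140 years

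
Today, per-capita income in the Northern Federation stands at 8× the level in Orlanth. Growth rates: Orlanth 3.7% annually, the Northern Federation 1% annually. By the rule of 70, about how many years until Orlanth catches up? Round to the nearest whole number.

about 78 years

The growth-rate gap is 3.7% − 1% = 2.7 percentage points.
So the ratio between them halves every 70/2.7 ≈ 25.93 years.
An 8× gap closes after 3 halvings: 3 × 25.93 ≈ 78 years.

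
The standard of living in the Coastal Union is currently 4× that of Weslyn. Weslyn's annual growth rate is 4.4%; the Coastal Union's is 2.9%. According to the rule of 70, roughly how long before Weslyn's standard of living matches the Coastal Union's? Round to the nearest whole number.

roughly 93 years

What matters is the difference: 1.5 pp.
Rule of 70 on the gap: the ratio halves every 70/1.5 ≈ 46.67 years.
A 4× gap closes after 2 halvings: 2 × 46.67 ≈ 93 years.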